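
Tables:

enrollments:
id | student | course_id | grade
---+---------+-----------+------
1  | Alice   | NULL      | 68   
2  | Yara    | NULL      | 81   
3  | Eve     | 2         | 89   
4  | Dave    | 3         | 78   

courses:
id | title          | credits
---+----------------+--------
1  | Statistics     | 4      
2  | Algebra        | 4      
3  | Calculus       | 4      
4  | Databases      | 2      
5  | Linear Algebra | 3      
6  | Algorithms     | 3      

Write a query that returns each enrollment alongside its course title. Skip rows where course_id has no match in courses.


INNER JOIN keeps only enrollments rows whose course_id matches an id in courses. Walk through each enrollment:
  - enrollment 1 (Alice): course_id=NULL, no match -> dropped
  - enrollment 2 (Yara): course_id=NULL, no match -> dropped
  - enrollment 3 (Eve): course_id=2 -> matches Algebra
  - enrollment 4 (Dave): course_id=3 -> matches Calculus
So 2 of 4 rows are dropped.

SQL:
SELECT a.student, b.title AS course
FROM enrollments a
INNER JOIN courses b ON a.course_id = b.id

Result:
student | course  
--------+---------
Eve     | Algebra 
Dave    | Calculus


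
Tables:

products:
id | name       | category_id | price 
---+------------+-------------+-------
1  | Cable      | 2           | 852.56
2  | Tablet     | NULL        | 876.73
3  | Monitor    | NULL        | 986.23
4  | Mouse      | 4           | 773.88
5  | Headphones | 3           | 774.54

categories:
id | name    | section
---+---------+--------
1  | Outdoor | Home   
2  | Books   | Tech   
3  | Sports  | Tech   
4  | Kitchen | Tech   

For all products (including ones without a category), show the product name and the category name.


LEFT JOIN keeps every row from products (the left table); where category_id has no match in categories, the category columns become NULL. Walk through each product:
  - product 1 (Cable): category_id=2 -> matches Books
  - product 2 (Tablet): category_id=NULL, no match -> kept with NULL
  - product 3 (Monitor): category_id=NULL, no match -> kept with NULL
  - product 4 (Mouse): category_id=4 -> matches Kitchen
  - product 5 (Headphones): category_id=3 -> matches Sports
All 5 rows appear; 2 have NULL category.

SQL:
SELECT a.name, b.name AS category
FROM products a
LEFT JOIN categories b ON a.category_id = b.id

Result:
name       | category
-----------+---------
Cable      | Books   
Tablet     | NULL    
Monitor    | NULL    
Mouse      | Kitchen 
Headphones | Sports  


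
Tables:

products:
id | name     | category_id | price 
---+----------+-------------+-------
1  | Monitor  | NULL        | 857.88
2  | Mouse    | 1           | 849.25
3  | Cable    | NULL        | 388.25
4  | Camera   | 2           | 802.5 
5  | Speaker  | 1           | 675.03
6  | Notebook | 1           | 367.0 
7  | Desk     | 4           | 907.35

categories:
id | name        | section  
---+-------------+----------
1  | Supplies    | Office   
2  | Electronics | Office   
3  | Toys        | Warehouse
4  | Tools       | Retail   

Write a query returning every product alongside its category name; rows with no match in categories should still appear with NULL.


LEFT JOIN keeps every row from products (the left table); where category_id has no match in categories, the category columns become NULL. Walk through each product:
  - product 1 (Monitor): category_id=NULL, no match -> kept with NULL
  - product 2 (Mouse): category_id=1 -> matches Supplies
  - product 3 (Cable): category_id=NULL, no match -> kept with NULL
  - product 4 (Camera): category_id=2 -> matches Electronics
  - product 5 (Speaker): category_id=1 -> matches Supplies
  - product 6 (Notebook): category_id=1 -> matches Supplies
  - product 7 (Desk): category_id=4 -> matches Tools
All 7 rows appear; 2 have NULL category.

SQL:
SELECT a.name, b.name AS category
FROM products a
LEFT JOIN categories b ON a.category_id = b.id

Result:
name     | category   
---------+------------
Monitor  | NULL       
Mouse    | Supplies   
Cable    | NULL       
Camera   | Electronics
Speaker  | Supplies   
Notebook | Supplies   
Desk     | Tools      


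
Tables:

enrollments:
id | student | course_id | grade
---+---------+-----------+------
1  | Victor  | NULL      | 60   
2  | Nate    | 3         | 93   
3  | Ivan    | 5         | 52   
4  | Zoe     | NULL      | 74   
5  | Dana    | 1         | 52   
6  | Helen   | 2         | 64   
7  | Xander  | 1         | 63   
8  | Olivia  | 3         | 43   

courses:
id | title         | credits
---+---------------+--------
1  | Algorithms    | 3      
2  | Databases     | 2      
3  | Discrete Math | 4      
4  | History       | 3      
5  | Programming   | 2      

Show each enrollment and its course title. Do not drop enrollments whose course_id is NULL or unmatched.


LEFT JOIN keeps every row from enrollments (the left table); where course_id has no match in courses, the course columns become NULL. Walk through each enrollment:
  - enrollment 1 (Victor): course_id=NULL, no match -> kept with NULL
  - enrollment 2 (Nate): course_id=3 -> matches Discrete Math
  - enrollment 3 (Ivan): course_id=5 -> matches Programming
  - enrollment 4 (Zoe): course_id=NULL, no match -> kept with NULL
  - enrollment 5 (Dana): course_id=1 -> matches Algorithms
  - enrollment 6 (Helen): course_id=2 -> matches Databases
  - enrollment 7 (Xander): course_id=1 -> matches Algorithms
  - enrollment 8 (Olivia): course_id=3 -> matches Discrete Math
All 8 rows appear; 2 have NULL course.

SQL:
SELECT a.student, b.title AS course
FROM enrollments a
LEFT JOIN courses b ON a.course_id = b.id

Result:
student | course       
--------+--------------
Victor  | NULL         
Nate    | Discrete Math
Ivan    | Programming  
Zoe     | NULL         
Dana    | Algorithms   
Helen   | Databases    
Xander  | Algorithms   
Olivia  | Discrete Math


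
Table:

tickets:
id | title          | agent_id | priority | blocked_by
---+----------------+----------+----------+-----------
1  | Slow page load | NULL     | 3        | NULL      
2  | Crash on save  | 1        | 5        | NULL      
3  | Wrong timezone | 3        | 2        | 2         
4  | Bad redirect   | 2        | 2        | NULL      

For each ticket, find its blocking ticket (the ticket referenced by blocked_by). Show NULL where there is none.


This is a self-join: tickets is joined to a second copy of itself, matching each row's blocked_by to another row's id. Use LEFT JOIN so rows with blocked_by=NULL are kept.
  - ticket 1 (Slow page load): blocked_by=NULL -> NULL
  - ticket 2 (Crash on save): blocked_by=NULL -> NULL
  - ticket 3 (Wrong timezone): blocked_by=2 -> Crash on save
  - ticket 4 (Bad redirect): blocked_by=NULL -> NULL

SQL:
SELECT a.title AS item, b.title AS blocked_by
FROM tickets a
LEFT JOIN tickets b ON a.blocked_by = b.id

Result:
item           | blocked_by   
---------------+--------------
Slow page load | NULL         
Crash on save  | NULL         
Wrong timezone | Crash on save
Bad redirect   | NULL         


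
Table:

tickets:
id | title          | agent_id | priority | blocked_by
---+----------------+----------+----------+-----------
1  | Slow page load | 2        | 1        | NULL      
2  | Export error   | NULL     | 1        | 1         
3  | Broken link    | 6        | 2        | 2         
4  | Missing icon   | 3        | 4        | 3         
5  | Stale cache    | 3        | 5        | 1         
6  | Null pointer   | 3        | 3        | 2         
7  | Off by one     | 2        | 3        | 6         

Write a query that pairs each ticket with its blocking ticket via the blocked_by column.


This is a self-join: tickets is joined to a second copy of itself, matching each row's blocked_by to another row's id. Use LEFT JOIN so rows with blocked_by=NULL are kept.
  - ticket 1 (Slow page load): blocked_by=NULL -> NULL
  - ticket 2 (Export error): blocked_by=1 -> Slow page load
  - ticket 3 (Broken link): blocked_by=2 -> Export error
  - ticket 4 (Missing icon): blocked_by=3 -> Broken link
  - ticket 5 (Stale cache): blocked_by=1 -> Slow page load
  - ticket 6 (Null pointer): blocked_by=2 -> Export error
  - ticket 7 (Off by one): blocked_by=6 -> Null pointer

SQL:
SELECT a.title AS item, b.title AS blocked_by
FROM tickets a
LEFT JOIN tickets b ON a.blocked_by = b.id

Result:
item           | blocked_by    
---------------+---------------
Slow page load | NULL          
Export error   | Slow page load
Broken link    | Export error  
Missing icon   | Broken link   
Stale cache    | Slow page load
Null pointer   | Export error  
Off by one     | Null pointer  


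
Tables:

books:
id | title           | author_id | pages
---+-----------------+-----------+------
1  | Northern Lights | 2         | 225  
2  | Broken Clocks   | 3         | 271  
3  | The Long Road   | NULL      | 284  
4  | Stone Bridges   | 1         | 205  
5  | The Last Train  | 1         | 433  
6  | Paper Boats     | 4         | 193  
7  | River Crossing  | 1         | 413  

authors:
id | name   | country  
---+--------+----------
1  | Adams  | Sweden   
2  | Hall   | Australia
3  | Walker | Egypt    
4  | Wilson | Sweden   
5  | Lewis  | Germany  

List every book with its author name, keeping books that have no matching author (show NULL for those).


LEFT JOIN keeps every row from books (the left table); where author_id has no match in authors, the author columns become NULL. Walk through each book:
  - book 1 (Northern Lights): author_id=2 -> matches Hall
  - book 2 (Broken Clocks): author_id=3 -> matches Walker
  - book 3 (The Long Road): author_id=NULL, no match -> kept with NULL
  - book 4 (Stone Bridges): author_id=1 -> matches Adams
  - book 5 (The Last Train): author_id=1 -> matches Adams
  - book 6 (Paper Boats): author_id=4 -> matches Wilson
  - book 7 (River Crossing): author_id=1 -> matches Adams
All 7 rows appear; 1 has NULL author.

SQL:
SELECT a.title, b.name AS author
FROM books a
LEFT JOIN authors b ON a.author_id = b.id

Result:
title           | author
----------------+-------
Northern Lights | Hall  
Broken Clocks   | Walker
The Long Road   | NULL  
Stone Bridges   | Adams 
The Last Train  | Adams 
Paper Boats     | Wilson
River Crossing  | Adams 


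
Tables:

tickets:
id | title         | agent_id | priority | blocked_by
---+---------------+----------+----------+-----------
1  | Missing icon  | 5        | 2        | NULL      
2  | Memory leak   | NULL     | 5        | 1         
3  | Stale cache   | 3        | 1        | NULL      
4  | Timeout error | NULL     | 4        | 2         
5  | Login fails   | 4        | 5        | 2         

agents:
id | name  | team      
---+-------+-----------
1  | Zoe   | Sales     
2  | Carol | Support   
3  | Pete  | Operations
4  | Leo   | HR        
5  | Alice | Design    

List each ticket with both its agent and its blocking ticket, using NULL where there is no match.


Two LEFT JOINs from the same base table tickets: one to agents via agent_id, one to tickets itself via blocked_by. Both are LEFT so every ticket is preserved.
Match against agents:
  - ticket 1 (Missing icon): agent_id=5 -> matches Alice
  - ticket 2 (Memory leak): agent_id=NULL, no match -> kept with NULL
  - ticket 3 (Stale cache): agent_id=3 -> matches Pete
  - ticket 4 (Timeout error): agent_id=NULL, no match -> kept with NULL
  - ticket 5 (Login fails): agent_id=4 -> matches Leo
Match against tickets (self):
  - ticket 1 (Missing icon): blocked_by=NULL -> NULL
  - ticket 2 (Memory leak): blocked_by=1 -> Missing icon
  - ticket 3 (Stale cache): blocked_by=NULL -> NULL
  - ticket 4 (Timeout error): blocked_by=2 -> Memory leak
  - ticket 5 (Login fails): blocked_by=2 -> Memory leak

SQL:
SELECT a.title, b.name AS agent, c.title AS blocked_by
FROM tickets a
LEFT JOIN agents b ON a.agent_id = b.id
LEFT JOIN tickets c ON a.blocked_by = c.id

Result:
title         | agent | blocked_by  
--------------+-------+-------------
Missing icon  | Alice | NULL        
Memory leak   | NULL  | Missing icon
Stale cache   | Pete  | NULL        
Timeout error | NULL  | Memory leak 
Login fails   | Leo   | Memory leak 


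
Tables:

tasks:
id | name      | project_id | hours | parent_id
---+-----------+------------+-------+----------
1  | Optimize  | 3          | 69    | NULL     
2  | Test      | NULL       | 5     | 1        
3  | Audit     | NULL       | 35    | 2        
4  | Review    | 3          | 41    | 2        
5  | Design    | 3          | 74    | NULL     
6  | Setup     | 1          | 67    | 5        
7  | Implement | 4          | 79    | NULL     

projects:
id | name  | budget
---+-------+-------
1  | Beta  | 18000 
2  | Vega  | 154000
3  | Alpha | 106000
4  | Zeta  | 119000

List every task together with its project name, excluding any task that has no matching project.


INNER JOIN keeps only tasks rows whose project_id matches an id in projects. Walk through each task:
  - task 1 (Optimize): project_id=3 -> matches Alpha
  - task 2 (Test): project_id=NULL, no match -> dropped
  - task 3 (Audit): project_id=NULL, no match -> dropped
  - task 4 (Review): project_id=3 -> matches Alpha
  - task 5 (Design): project_id=3 -> matches Alpha
  - task 6 (Setup): project_id=1 -> matches Beta
  - task 7 (Implement): project_id=4 -> matches Zeta
So 2 of 7 rows are dropped.

SQL:
SELECT a.name, b.name AS project
FROM tasks a
INNER JOIN projects b ON a.project_id = b.id

Result:
name      | project
----------+--------
Optimize  | Alpha  
Review    | Alpha  
Design    | Alpha  
Setup     | Beta   
Implement | Zeta   


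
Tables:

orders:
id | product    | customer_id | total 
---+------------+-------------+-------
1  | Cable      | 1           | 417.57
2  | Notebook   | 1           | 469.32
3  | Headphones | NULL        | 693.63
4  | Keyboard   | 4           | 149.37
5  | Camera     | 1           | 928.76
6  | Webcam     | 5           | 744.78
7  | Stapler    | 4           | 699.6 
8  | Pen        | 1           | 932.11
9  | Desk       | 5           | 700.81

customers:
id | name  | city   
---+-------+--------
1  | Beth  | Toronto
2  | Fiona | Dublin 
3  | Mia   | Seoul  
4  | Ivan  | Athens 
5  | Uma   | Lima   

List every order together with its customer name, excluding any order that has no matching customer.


INNER JOIN keeps only orders rows whose customer_id matches an id in customers. Walk through each order:
  - order 1 (Cable): customer_id=1 -> matches Beth
  - order 2 (Notebook): customer_id=1 -> matches Beth
  - order 3 (Headphones): customer_id=NULL, no match -> dropped
  - order 4 (Keyboard): customer_id=4 -> matches Ivan
  - order 5 (Camera): customer_id=1 -> matches Beth
  - order 6 (Webcam): customer_id=5 -> matches Uma
  - order 7 (Stapler): customer_id=4 -> matches Ivan
  - order 8 (Pen): customer_id=1 -> matches Beth
  - order 9 (Desk): customer_id=5 -> matches Uma
So 1 of 9 rows is dropped.

SQL:
SELECT a.product, b.name AS customer
FROM orders a
INNER JOIN customers b ON a.customer_id = b.id

Result:
product  | customer
---------+---------
Cable    | Beth    
Notebook | Beth    
Keyboard | Ivan    
Camera   | Beth    
Webcam   | Uma     
Stapler  | Ivan    
Pen      | Beth    
Desk     | Uma     


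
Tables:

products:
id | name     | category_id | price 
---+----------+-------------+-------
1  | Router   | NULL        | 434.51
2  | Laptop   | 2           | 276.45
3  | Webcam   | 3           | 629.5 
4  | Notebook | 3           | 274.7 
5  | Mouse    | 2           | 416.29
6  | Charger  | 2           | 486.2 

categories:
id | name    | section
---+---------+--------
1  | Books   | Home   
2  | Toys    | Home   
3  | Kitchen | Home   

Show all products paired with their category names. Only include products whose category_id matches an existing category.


INNER JOIN keeps only products rows whose category_id matches an id in categories. Walk through each product:
  - product 1 (Router): category_id=NULL, no match -> dropped
  - product 2 (Laptop): category_id=2 -> matches Toys
  - product 3 (Webcam): category_id=3 -> matches Kitchen
  - product 4 (Notebook): category_id=3 -> matches Kitchen
  - product 5 (Mouse): category_id=2 -> matches Toys
  - product 6 (Charger): category_id=2 -> matches Toys
So 1 of 6 rows is dropped.

SQL:
SELECT a.name, b.name AS category
FROM products a
INNER JOIN categories b ON a.category_id = b.id

Result:
name     | category
---------+---------
Laptop   | Toys    
Webcam   | Kitchen 
Notebook | Kitchen 
Mouse    | Toys    
Charger  | Toys    


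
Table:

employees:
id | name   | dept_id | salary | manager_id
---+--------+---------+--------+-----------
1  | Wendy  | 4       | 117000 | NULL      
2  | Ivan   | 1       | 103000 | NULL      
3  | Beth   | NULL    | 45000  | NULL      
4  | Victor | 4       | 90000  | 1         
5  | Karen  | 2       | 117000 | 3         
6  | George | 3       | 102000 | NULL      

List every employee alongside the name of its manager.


This is a self-join: employees is joined to a second copy of itself, matching each row's manager_id to another row's id. Use LEFT JOIN so rows with manager_id=NULL are kept.
  - employee 1 (Wendy): manager_id=NULL -> NULL
  - employee 2 (Ivan): manager_id=NULL -> NULL
  - employee 3 (Beth): manager_id=NULL -> NULL
  - employee 4 (Victor): manager_id=1 -> Wendy
  - employee 5 (Karen): manager_id=3 -> Beth
  - employee 6 (George): manager_id=NULL -> NULL

SQL:
SELECT a.name AS item, b.name AS manager
FROM employees a
LEFT JOIN employees b ON a.manager_id = b.id

Result:
item   | manager
-------+--------
Wendy  | NULL   
Ivan   | NULL   
Beth   | NULL   
Victor | Wendy  
Karen  | Beth   
George | NULL   


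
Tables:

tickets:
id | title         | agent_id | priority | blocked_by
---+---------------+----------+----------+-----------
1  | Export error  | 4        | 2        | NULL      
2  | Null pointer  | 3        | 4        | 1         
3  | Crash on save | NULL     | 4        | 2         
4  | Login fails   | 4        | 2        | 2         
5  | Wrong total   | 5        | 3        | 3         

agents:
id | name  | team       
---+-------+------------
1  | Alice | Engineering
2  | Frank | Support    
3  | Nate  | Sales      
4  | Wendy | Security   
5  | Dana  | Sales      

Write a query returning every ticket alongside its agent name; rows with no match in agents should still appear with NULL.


LEFT JOIN keeps every row from tickets (the left table); where agent_id has no match in agents, the agent columns become NULL. Walk through each ticket:
  - ticket 1 (Export error): agent_id=4 -> matches Wendy
  - ticket 2 (Null pointer): agent_id=3 -> matches Nate
  - ticket 3 (Crash on save): agent_id=NULL, no match -> kept with NULL
  - ticket 4 (Login fails): agent_id=4 -> matches Wendy
  - ticket 5 (Wrong total): agent_id=5 -> matches Dana
All 5 rows appear; 1 has NULL agent.

SQL:
SELECT a.title, b.name AS agent
FROM tickets a
LEFT JOIN agents b ON a.agent_id = b.id

Result:
title         | agent
--------------+------
Export error  | Wendy
Null pointer  | Nate 
Crash on save | NULL 
Login fails   | Wendy
Wrong total   | Dana 


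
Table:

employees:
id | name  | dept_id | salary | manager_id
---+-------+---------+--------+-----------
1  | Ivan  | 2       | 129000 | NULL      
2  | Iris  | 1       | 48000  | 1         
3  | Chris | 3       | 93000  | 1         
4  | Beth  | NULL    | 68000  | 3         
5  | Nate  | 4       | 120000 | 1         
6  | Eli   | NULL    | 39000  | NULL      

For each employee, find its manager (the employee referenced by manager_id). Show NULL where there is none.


This is a self-join: employees is joined to a second copy of itself, matching each row's manager_id to another row's id. Use LEFT JOIN so rows with manager_id=NULL are kept.
  - employee 1 (Ivan): manager_id=NULL -> NULL
  - employee 2 (Iris): manager_id=1 -> Ivan
  - employee 3 (Chris): manager_id=1 -> Ivan
  - employee 4 (Beth): manager_id=3 -> Chris
  - employee 5 (Nate): manager_id=1 -> Ivan
  - employee 6 (Eli): manager_id=NULL -> NULL

SQL:
SELECT a.name AS item, b.name AS manager
FROM employees a
LEFT JOIN employees b ON a.manager_id = b.id

Result:
item  | manager
------+--------
Ivan  | NULL   
Iris  | Ivan   
Chris | Ivan   
Beth  | Chris  
Nate  | Ivan   
Eli   | NULL   


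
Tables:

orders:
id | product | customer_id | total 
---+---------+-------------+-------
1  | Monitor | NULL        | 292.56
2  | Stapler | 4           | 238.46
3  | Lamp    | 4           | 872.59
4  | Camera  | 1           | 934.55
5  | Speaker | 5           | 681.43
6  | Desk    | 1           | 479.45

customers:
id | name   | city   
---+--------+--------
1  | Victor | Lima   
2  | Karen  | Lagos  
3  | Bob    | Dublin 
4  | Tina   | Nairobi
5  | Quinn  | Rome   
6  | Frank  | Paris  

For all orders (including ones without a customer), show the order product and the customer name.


LEFT JOIN keeps every row from orders (the left table); where customer_id has no match in customers, the customer columns become NULL. Walk through each order:
  - order 1 (Monitor): customer_id=NULL, no match -> kept with NULL
  - order 2 (Stapler): customer_id=4 -> matches Tina
  - order 3 (Lamp): customer_id=4 -> matches Tina
  - order 4 (Camera): customer_id=1 -> matches Victor
  - order 5 (Speaker): customer_id=5 -> matches Quinn
  - order 6 (Desk): customer_id=1 -> matches Victor
All 6 rows appear; 1 has NULL customer.

SQL:
SELECT a.product, b.name AS customer
FROM orders a
LEFT JOIN customers b ON a.customer_id = b.id

Result:
product | customer
--------+---------
Monitor | NULL    
Stapler | Tina    
Lamp    | Tina    
Camera  | Victor  
Speaker | Quinn   
Desk    | Victor  


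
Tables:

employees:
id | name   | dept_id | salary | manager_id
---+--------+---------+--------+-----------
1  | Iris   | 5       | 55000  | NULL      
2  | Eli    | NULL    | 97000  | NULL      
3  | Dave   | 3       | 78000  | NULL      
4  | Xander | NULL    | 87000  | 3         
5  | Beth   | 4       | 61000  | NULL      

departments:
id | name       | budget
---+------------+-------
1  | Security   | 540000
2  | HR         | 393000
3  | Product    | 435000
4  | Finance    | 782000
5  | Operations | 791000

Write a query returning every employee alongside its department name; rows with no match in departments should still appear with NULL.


LEFT JOIN keeps every row from employees (the left table); where dept_id has no match in departments, the department columns become NULL. Walk through each employee:
  - employee 1 (Iris): dept_id=5 -> matches Operations
  - employee 2 (Eli): dept_id=NULL, no match -> kept with NULL
  - employee 3 (Dave): dept_id=3 -> matches Product
  - employee 4 (Xander): dept_id=NULL, no match -> kept with NULL
  - employee 5 (Beth): dept_id=4 -> matches Finance
All 5 rows appear; 2 have NULL department.

SQL:
SELECT a.name, b.name AS department
FROM employees a
LEFT JOIN departments b ON a.dept_id = b.id

Result:
name   | department
-------+-----------
Iris   | Operations
Eli    | NULL      
Dave   | Product   
Xander | NULL      
Beth   | Finance   


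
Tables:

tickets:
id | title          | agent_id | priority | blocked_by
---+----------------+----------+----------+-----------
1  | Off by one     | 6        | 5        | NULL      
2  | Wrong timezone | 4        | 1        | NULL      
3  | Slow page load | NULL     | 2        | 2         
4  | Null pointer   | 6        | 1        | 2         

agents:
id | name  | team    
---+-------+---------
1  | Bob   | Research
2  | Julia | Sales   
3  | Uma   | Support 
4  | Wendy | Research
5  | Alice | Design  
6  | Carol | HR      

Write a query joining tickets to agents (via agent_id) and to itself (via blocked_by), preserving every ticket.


Two LEFT JOINs from the same base table tickets: one to agents via agent_id, one to tickets itself via blocked_by. Both are LEFT so every ticket is preserved.
Match against agents:
  - ticket 1 (Off by one): agent_id=6 -> matches Carol
  - ticket 2 (Wrong timezone): agent_id=4 -> matches Wendy
  - ticket 3 (Slow page load): agent_id=NULL, no match -> kept with NULL
  - ticket 4 (Null pointer): agent_id=6 -> matches Carol
Match against tickets (self):
  - ticket 1 (Off by one): blocked_by=NULL -> NULL
  - ticket 2 (Wrong timezone): blocked_by=NULL -> NULL
  - ticket 3 (Slow page load): blocked_by=2 -> Wrong timezone
  - ticket 4 (Null pointer): blocked_by=2 -> Wrong timezone

SQL:
SELECT a.title, b.name AS agent, c.title AS blocked_by
FROM tickets a
LEFT JOIN agents b ON a.agent_id = b.id
LEFT JOIN tickets c ON a.blocked_by = c.id

Result:
title          | agent | blocked_by    
---------------+-------+---------------
Off by one     | Carol | NULL          
Wrong timezone | Wendy | NULL          
Slow page load | NULL  | Wrong timezone
Null pointer   | Carol | Wrong timezone


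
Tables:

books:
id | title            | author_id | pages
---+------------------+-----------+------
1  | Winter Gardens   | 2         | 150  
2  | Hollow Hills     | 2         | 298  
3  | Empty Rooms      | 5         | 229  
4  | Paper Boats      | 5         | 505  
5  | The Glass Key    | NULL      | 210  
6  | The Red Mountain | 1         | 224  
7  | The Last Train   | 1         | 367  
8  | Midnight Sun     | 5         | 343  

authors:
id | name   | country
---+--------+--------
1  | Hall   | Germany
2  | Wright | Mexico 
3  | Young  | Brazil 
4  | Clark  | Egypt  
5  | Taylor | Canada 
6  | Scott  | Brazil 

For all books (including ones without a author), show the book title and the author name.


LEFT JOIN keeps every row from books (the left table); where author_id has no match in authors, the author columns become NULL. Walk through each book:
  - book 1 (Winter Gardens): author_id=2 -> matches Wright
  - book 2 (Hollow Hills): author_id=2 -> matches Wright
  - book 3 (Empty Rooms): author_id=5 -> matches Taylor
  - book 4 (Paper Boats): author_id=5 -> matches Taylor
  - book 5 (The Glass Key): author_id=NULL, no match -> kept with NULL
  - book 6 (The Red Mountain): author_id=1 -> matches Hall
  - book 7 (The Last Train): author_id=1 -> matches Hall
  - book 8 (Midnight Sun): author_id=5 -> matches Taylor
All 8 rows appear; 1 has NULL author.

SQL:
SELECT a.title, b.name AS author
FROM books a
LEFT JOIN authors b ON a.author_id = b.id

Result:
title            | author
-----------------+-------
Winter Gardens   | Wright
Hollow Hills     | Wright
Empty Rooms      | Taylor
Paper Boats      | Taylor
The Glass Key    | NULL  
The Red Mountain | Hall  
The Last Train   | Hall  
Midnight Sun     | Taylor


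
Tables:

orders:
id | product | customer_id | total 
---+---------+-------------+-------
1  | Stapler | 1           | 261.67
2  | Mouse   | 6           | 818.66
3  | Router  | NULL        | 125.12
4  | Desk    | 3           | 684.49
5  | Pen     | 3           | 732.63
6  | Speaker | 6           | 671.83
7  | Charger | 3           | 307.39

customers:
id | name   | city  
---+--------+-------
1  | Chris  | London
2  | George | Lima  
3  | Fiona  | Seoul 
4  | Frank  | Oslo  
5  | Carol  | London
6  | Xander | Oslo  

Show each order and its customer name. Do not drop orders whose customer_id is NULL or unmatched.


LEFT JOIN keeps every row from orders (the left table); where customer_id has no match in customers, the customer columns become NULL. Walk through each order:
  - order 1 (Stapler): customer_id=1 -> matches Chris
  - order 2 (Mouse): customer_id=6 -> matches Xander
  - order 3 (Router): customer_id=NULL, no match -> kept with NULL
  - order 4 (Desk): customer_id=3 -> matches Fiona
  - order 5 (Pen): customer_id=3 -> matches Fiona
  - order 6 (Speaker): customer_id=6 -> matches Xander
  - order 7 (Charger): customer_id=3 -> matches Fiona
All 7 rows appear; 1 has NULL customer.

SQL:
SELECT a.product, b.name AS customer
FROM orders a
LEFT JOIN customers b ON a.customer_id = b.id

Result:
product | customer
--------+---------
Stapler | Chris   
Mouse   | Xander  
Router  | NULL    
Desk    | Fiona   
Pen     | Fiona   
Speaker | Xander  
Charger | Fiona   


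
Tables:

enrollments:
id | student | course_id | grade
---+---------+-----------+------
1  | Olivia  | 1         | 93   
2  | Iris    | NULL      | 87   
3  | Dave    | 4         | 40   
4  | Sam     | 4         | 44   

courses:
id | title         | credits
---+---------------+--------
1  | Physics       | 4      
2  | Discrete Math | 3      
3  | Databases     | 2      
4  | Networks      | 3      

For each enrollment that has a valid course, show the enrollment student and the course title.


INNER JOIN keeps only enrollments rows whose course_id matches an id in courses. Walk through each enrollment:
  - enrollment 1 (Olivia): course_id=1 -> matches Physics
  - enrollment 2 (Iris): course_id=NULL, no match -> dropped
  - enrollment 3 (Dave): course_id=4 -> matches Networks
  - enrollment 4 (Sam): course_id=4 -> matches Networks
So 1 of 4 rows is dropped.

SQL:
SELECT a.student, b.title AS course
FROM enrollments a
INNER JOIN courses b ON a.course_id = b.id

Result:
student | course  
--------+---------
Olivia  | Physics 
Dave    | Networks
Sam     | Networks


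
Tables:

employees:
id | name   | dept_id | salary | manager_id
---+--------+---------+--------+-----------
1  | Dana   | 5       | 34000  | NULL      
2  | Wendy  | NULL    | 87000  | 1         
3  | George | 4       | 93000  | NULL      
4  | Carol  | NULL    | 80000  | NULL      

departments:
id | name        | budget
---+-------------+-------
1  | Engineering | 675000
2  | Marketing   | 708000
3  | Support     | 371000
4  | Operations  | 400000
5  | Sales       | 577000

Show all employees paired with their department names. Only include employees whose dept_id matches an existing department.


INNER JOIN keeps only employees rows whose dept_id matches an id in departments. Walk through each employee:
  - employee 1 (Dana): dept_id=5 -> matches Sales
  - employee 2 (Wendy): dept_id=NULL, no match -> dropped
  - employee 3 (George): dept_id=4 -> matches Operations
  - employee 4 (Carol): dept_id=NULL, no match -> dropped
So 2 of 4 rows are dropped.

SQL:
SELECT a.name, b.name AS department
FROM employees a
INNER JOIN departments b ON a.dept_id = b.id

Result:
name   | department
-------+-----------
Dana   | Sales     
George | Operations


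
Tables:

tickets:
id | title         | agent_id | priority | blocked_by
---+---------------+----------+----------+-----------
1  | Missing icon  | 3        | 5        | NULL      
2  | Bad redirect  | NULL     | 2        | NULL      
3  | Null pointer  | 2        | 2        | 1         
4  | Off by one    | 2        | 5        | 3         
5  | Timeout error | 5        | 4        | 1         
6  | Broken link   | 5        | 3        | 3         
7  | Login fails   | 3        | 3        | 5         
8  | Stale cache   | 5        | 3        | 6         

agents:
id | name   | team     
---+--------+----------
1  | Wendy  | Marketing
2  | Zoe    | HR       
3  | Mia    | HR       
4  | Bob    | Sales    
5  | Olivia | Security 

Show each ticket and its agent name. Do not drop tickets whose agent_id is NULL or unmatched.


LEFT JOIN keeps every row from tickets (the left table); where agent_id has no match in agents, the agent columns become NULL. Walk through each ticket:
  - ticket 1 (Missing icon): agent_id=3 -> matches Mia
  - ticket 2 (Bad redirect): agent_id=NULL, no match -> kept with NULL
  - ticket 3 (Null pointer): agent_id=2 -> matches Zoe
  - ticket 4 (Off by one): agent_id=2 -> matches Zoe
  - ticket 5 (Timeout error): agent_id=5 -> matches Olivia
  - ticket 6 (Broken link): agent_id=5 -> matches Olivia
  - ticket 7 (Login fails): agent_id=3 -> matches Mia
  - ticket 8 (Stale cache): agent_id=5 -> matches Olivia
All 8 rows appear; 1 has NULL agent.

SQL:
SELECT a.title, b.name AS agent
FROM tickets a
LEFT JOIN agents b ON a.agent_id = b.id

Result:
title         | agent 
--------------+-------
Missing icon  | Mia   
Bad redirect  | NULL  
Null pointer  | Zoe   
Off by one    | Zoe   
Timeout error | Olivia
Broken link   | Olivia
Login fails   | Mia   
Stale cache   | Olivia


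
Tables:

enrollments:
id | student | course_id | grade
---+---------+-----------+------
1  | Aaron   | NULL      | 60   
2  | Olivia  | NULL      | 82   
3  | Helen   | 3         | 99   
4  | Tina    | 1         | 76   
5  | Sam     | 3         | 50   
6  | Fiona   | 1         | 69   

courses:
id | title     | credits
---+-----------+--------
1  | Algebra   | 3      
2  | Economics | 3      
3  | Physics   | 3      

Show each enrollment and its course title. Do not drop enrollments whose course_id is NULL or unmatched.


LEFT JOIN keeps every row from enrollments (the left table); where course_id has no match in courses, the course columns become NULL. Walk through each enrollment:
  - enrollment 1 (Aaron): course_id=NULL, no match -> kept with NULL
  - enrollment 2 (Olivia): course_id=NULL, no match -> kept with NULL
  - enrollment 3 (Helen): course_id=3 -> matches Physics
  - enrollment 4 (Tina): course_id=1 -> matches Algebra
  - enrollment 5 (Sam): course_id=3 -> matches Physics
  - enrollment 6 (Fiona): course_id=1 -> matches Algebra
All 6 rows appear; 2 have NULL course.

SQL:
SELECT a.student, b.title AS course
FROM enrollments a
LEFT JOIN courses b ON a.course_id = b.id

Result:
student | course 
--------+--------
Aaron   | NULL   
Olivia  | NULL   
Helen   | Physics
Tina    | Algebra
Sam     | Physics
Fiona   | Algebra


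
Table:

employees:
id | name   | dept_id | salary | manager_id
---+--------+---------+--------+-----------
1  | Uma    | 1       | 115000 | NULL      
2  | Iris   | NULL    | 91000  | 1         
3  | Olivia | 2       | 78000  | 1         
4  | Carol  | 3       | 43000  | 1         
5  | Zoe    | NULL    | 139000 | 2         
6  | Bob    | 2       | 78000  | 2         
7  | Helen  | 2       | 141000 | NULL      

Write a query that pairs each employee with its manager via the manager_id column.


This is a self-join: employees is joined to a second copy of itself, matching each row's manager_id to another row's id. Use LEFT JOIN so rows with manager_id=NULL are kept.
  - employee 1 (Uma): manager_id=NULL -> NULL
  - employee 2 (Iris): manager_id=1 -> Uma
  - employee 3 (Olivia): manager_id=1 -> Uma
  - employee 4 (Carol): manager_id=1 -> Uma
  - employee 5 (Zoe): manager_id=2 -> Iris
  - employee 6 (Bob): manager_id=2 -> Iris
  - employee 7 (Helen): manager_id=NULL -> NULL

SQL:
SELECT a.name AS item, b.name AS manager
FROM employees a
LEFT JOIN employees b ON a.manager_id = b.id

Result:
item   | manager
-------+--------
Uma    | NULL   
Iris   | Uma    
Olivia | Uma    
Carol  | Uma    
Zoe    | Iris   
Bob    | Iris   
Helen  | NULL   


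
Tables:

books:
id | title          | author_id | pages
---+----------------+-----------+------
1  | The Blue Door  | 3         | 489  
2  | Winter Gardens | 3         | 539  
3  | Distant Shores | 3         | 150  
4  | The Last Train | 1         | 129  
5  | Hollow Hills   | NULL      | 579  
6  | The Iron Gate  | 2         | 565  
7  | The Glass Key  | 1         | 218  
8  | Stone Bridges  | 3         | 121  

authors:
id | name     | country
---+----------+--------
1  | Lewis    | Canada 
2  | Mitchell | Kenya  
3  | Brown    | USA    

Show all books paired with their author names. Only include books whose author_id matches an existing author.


INNER JOIN keeps only books rows whose author_id matches an id in authors. Walk through each book:
  - book 1 (The Blue Door): author_id=3 -> matches Brown
  - book 2 (Winter Gardens): author_id=3 -> matches Brown
  - book 3 (Distant Shores): author_id=3 -> matches Brown
  - book 4 (The Last Train): author_id=1 -> matches Lewis
  - book 5 (Hollow Hills): author_id=NULL, no match -> dropped
  - book 6 (The Iron Gate): author_id=2 -> matches Mitchell
  - book 7 (The Glass Key): author_id=1 -> matches Lewis
  - book 8 (Stone Bridges): author_id=3 -> matches Brown
So 1 of 8 rows is dropped.

SQL:
SELECT a.title, b.name AS author
FROM books a
INNER JOIN authors b ON a.author_id = b.id

Result:
title          | author  
---------------+---------
The Blue Door  | Brown   
Winter Gardens | Brown   
Distant Shores | Brown   
The Last Train | Lewis   
The Iron Gate  | Mitchell
The Glass Key  | Lewis   
Stone Bridges  | Brown   


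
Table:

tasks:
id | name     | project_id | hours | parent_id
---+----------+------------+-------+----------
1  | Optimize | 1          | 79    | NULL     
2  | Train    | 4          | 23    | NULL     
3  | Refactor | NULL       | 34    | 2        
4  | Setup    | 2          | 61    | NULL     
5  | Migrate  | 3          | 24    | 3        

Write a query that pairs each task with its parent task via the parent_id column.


This is a self-join: tasks is joined to a second copy of itself, matching each row's parent_id to another row's id. Use LEFT JOIN so rows with parent_id=NULL are kept.
  - task 1 (Optimize): parent_id=NULL -> NULL
  - task 2 (Train): parent_id=NULL -> NULL
  - task 3 (Refactor): parent_id=2 -> Train
  - task 4 (Setup): parent_id=NULL -> NULL
  - task 5 (Migrate): parent_id=3 -> Refactor

SQL:
SELECT a.name AS item, b.name AS parent
FROM tasks a
LEFT JOIN tasks b ON a.parent_id = b.id

Result:
item     | parent  
---------+---------
Optimize | NULL    
Train    | NULL    
Refactor | Train   
Setup    | NULL    
Migrate  | Refactor


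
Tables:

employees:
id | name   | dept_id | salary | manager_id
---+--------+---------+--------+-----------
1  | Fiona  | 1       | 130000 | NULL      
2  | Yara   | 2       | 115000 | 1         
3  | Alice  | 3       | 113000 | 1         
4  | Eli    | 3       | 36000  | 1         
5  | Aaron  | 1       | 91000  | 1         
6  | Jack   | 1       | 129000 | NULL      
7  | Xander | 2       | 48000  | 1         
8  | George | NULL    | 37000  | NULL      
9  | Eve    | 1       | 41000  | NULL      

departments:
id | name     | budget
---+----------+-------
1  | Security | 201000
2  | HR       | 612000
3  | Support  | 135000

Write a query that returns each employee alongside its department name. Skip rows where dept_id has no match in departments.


INNER JOIN keeps only employees rows whose dept_id matches an id in departments. Walk through each employee:
  - employee 1 (Fiona): dept_id=1 -> matches Security
  - employee 2 (Yara): dept_id=2 -> matches HR
  - employee 3 (Alice): dept_id=3 -> matches Support
  - employee 4 (Eli): dept_id=3 -> matches Support
  - employee 5 (Aaron): dept_id=1 -> matches Security
  - employee 6 (Jack): dept_id=1 -> matches Security
  - employee 7 (Xander): dept_id=2 -> matches HR
  - employee 8 (George): dept_id=NULL, no match -> dropped
  - employee 9 (Eve): dept_id=1 -> matches Security
So 1 of 9 rows is dropped.

SQL:
SELECT a.name, b.name AS department
FROM employees a
INNER JOIN departments b ON a.dept_id = b.id

Result:
name   | department
-------+-----------
Fiona  | Security  
Yara   | HR        
Alice  | Support   
Eli    | Support   
Aaron  | Security  
Jack   | Security  
Xander | HR        
Eve    | Security  


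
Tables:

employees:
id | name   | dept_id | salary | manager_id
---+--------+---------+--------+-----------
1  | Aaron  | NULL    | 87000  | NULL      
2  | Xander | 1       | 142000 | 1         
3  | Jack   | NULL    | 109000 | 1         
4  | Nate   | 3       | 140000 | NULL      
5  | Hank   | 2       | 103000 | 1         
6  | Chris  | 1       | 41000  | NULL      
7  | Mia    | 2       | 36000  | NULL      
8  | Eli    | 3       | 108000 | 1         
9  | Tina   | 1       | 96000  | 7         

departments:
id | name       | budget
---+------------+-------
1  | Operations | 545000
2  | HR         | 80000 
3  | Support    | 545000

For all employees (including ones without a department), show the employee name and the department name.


LEFT JOIN keeps every row from employees (the left table); where dept_id has no match in departments, the department columns become NULL. Walk through each employee:
  - employee 1 (Aaron): dept_id=NULL, no match -> kept with NULL
  - employee 2 (Xander): dept_id=1 -> matches Operations
  - employee 3 (Jack): dept_id=NULL, no match -> kept with NULL
  - employee 4 (Nate): dept_id=3 -> matches Support
  - employee 5 (Hank): dept_id=2 -> matches HR
  - employee 6 (Chris): dept_id=1 -> matches Operations
  - employee 7 (Mia): dept_id=2 -> matches HR
  - employee 8 (Eli): dept_id=3 -> matches Support
  - employee 9 (Tina): dept_id=1 -> matches Operations
All 9 rows appear; 2 have NULL department.

SQL:
SELECT a.name, b.name AS department
FROM employees a
LEFT JOIN departments b ON a.dept_id = b.id

Result:
name   | department
-------+-----------
Aaron  | NULL      
Xander | Operations
Jack   | NULL      
Nate   | Support   
Hank   | HR        
Chris  | Operations
Mia    | HR        
Eli    | Support   
Tina   | Operations
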